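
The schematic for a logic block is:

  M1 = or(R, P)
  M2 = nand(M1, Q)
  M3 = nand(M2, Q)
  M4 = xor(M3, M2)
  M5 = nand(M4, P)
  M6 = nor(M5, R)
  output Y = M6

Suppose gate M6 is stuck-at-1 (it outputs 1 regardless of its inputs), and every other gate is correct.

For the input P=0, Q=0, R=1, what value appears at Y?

1

Propagate with M6 forced: M1=1, M2=1, M3=1, M4=0, M5=1, M6=1 [stuck-at-1].
So Y = 1. (Without the fault it would be 0.)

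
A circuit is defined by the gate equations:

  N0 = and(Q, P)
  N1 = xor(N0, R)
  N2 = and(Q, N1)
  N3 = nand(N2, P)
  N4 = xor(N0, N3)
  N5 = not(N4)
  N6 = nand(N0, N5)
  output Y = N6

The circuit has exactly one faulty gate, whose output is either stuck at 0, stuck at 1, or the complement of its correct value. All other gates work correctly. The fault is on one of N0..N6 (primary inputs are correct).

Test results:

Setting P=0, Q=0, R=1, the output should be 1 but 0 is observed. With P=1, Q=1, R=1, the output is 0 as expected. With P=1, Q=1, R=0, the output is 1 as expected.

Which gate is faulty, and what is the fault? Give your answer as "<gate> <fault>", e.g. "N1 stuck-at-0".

Fault-free values for test 1 (P=0, Q=0, R=1): N0=0, N1=1, N2=0, N3=1, N4=1, N5=0, N6=1, giving Y=1. Observed 0.
Test 1: faults giving observed 0 are {N0 stuck-at-1, N0 inverted output, N6 stuck-at-0, N6 inverted output}.
Test 2 (P=1, Q=1, R=1): fault-free N0=1, N1=0, N2=0, N3=1, N4=0, N5=1, N6=0 → 0; observed 0. Eliminates N0 inverted output, N6 inverted output.
Test 3 (P=1, Q=1, R=0): fault-free N0=1, N1=1, N2=1, N3=0, N4=1, N5=0, N6=1 → 1; observed 1. Eliminates N6 stuck-at-0.
Only N0 stuck-at-1 is consistent with every test.

N0 stuck-at-1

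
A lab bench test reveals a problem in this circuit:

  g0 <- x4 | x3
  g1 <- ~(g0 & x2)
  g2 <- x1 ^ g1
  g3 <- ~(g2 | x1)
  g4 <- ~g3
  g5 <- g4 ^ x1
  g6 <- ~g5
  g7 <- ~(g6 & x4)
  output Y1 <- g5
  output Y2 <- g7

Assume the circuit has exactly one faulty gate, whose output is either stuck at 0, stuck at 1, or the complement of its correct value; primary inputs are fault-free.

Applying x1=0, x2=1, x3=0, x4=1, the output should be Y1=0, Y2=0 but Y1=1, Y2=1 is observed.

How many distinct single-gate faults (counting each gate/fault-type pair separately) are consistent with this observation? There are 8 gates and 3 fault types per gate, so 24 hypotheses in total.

Fault-free: g0=1, g1=0, g2=0, g3=1, g4=0, g5=0, g6=1, g7=0 → Y1=0, Y2=0. Observed Y1=1, Y2=1.
  g0: stuck-at-0, inverted output ✓; others ✗
  g1: stuck-at-1, inverted output ✓; others ✗
  g2: stuck-at-1, inverted output ✓; others ✗
  g3: stuck-at-0, inverted output ✓; others ✗
  g4: stuck-at-1, inverted output ✓; others ✗
  g5: stuck-at-1, inverted output ✓; others ✗
  g6: none of the 3 fault types match ✗
  g7: none of the 3 fault types match ✗
Consistent faults: {g0 stuck-at-0, g0 inverted output, g1 stuck-at-1, g1 inverted output, g2 stuck-at-1, g2 inverted output, g3 stuck-at-0, g3 inverted output, g4 stuck-at-1, g4 inverted output, g5 stuck-at-1, g5 inverted output} — 12 in all.

12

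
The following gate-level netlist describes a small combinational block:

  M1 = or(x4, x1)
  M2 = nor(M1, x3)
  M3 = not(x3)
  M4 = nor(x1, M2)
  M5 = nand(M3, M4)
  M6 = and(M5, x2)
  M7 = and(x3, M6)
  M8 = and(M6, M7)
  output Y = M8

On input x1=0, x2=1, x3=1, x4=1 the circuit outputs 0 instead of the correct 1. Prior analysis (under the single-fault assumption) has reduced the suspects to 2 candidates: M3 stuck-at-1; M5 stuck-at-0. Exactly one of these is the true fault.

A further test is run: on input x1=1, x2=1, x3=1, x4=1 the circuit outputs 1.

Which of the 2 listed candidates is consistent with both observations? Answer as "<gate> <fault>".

Evaluate each candidate on input x1=1, x2=1, x3=1, x4=1:
  M3 stuck-at-1: M1=1, M2=0, M3=1 [stuck-at-1], M4=0, M5=1, M6=1, M7=1, M8=1 → 1 — matches
  M5 stuck-at-0: M1=1, M2=0, M3=0, M4=0, M5=0 [stuck-at-0], M6=0, M7=0, M8=0 → 0 — eliminated
Only M3 stuck-at-1 reproduces the observed 1.

M3 stuck-at-1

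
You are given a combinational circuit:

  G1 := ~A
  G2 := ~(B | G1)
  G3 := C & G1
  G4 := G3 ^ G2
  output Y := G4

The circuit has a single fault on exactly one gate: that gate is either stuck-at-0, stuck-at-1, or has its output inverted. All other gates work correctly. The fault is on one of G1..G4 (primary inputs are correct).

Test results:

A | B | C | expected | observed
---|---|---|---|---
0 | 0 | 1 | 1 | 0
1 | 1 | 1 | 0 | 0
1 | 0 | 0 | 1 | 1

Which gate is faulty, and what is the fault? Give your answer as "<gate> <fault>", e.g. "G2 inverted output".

Fault-free values for test 1 (A=0, B=0, C=1): G1=1, G2=0, G3=1, G4=1, giving Y=1. Observed 0.
Test 1: faults giving observed 0 are {G2 stuck-at-1, G2 inverted output, G3 stuck-at-0, G3 inverted output, G4 stuck-at-0, G4 inverted output}.
Test 2 (A=1, B=1, C=1): fault-free G1=0, G2=0, G3=0, G4=0 → 0; observed 0. Eliminates G2 stuck-at-1, G2 inverted output, G3 inverted output, G4 inverted output.
Test 3 (A=1, B=0, C=0): fault-free G1=0, G2=1, G3=0, G4=1 → 1; observed 1. Eliminates G4 stuck-at-0.
Only G3 stuck-at-0 is consistent with every test.

G3 stuck-at-0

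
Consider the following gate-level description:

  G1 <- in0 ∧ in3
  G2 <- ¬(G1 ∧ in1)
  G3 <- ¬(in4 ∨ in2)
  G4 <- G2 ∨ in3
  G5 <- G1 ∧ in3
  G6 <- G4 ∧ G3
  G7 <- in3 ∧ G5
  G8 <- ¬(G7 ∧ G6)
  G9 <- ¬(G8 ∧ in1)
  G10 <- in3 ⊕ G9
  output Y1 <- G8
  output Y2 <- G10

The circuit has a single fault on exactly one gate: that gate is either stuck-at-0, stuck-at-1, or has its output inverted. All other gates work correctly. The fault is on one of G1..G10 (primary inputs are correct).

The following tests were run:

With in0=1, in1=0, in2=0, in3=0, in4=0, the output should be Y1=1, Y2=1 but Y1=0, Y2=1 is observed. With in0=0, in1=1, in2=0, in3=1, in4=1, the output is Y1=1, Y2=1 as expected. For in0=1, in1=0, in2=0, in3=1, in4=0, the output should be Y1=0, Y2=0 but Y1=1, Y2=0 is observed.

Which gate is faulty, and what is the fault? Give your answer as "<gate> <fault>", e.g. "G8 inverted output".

Fault-free values for test 1 (in0=1, in1=0, in2=0, in3=0, in4=0): G1=0, G2=1, G3=1, G4=1, G5=0, G6=1, G7=0, G8=1, G9=1, G10=1, giving Y1=1, Y2=1. Observed Y1=0, Y2=1.
Test 1: faults giving observed Y1=0, Y2=1 are {G7 stuck-at-1, G7 inverted output, G8 stuck-at-0, G8 inverted output}.
Test 2 (in0=0, in1=1, in2=0, in3=1, in4=1): fault-free G1=0, G2=1, G3=0, G4=1, G5=0, G6=0, G7=0, G8=1, G9=0, G10=1 → Y1=1, Y2=1; observed Y1=1, Y2=1. Eliminates G8 stuck-at-0, G8 inverted output.
Test 3 (in0=1, in1=0, in2=0, in3=1, in4=0): fault-free G1=1, G2=1, G3=1, G4=1, G5=1, G6=1, G7=1, G8=0, G9=1, G10=0 → Y1=0, Y2=0; observed Y1=1, Y2=0. Eliminates G7 stuck-at-1.
Only G7 inverted output is consistent with every test.

G7 inverted output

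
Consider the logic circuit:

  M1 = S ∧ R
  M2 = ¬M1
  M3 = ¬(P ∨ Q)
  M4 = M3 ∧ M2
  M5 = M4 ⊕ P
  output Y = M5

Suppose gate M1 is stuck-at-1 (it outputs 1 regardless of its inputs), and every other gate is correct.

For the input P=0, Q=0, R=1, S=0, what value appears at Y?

Propagate with M1 forced: M1=1 [stuck-at-1], M2=0, M3=1, M4=0, M5=0.
So Y = 0. (Without the fault it would be 1.)

0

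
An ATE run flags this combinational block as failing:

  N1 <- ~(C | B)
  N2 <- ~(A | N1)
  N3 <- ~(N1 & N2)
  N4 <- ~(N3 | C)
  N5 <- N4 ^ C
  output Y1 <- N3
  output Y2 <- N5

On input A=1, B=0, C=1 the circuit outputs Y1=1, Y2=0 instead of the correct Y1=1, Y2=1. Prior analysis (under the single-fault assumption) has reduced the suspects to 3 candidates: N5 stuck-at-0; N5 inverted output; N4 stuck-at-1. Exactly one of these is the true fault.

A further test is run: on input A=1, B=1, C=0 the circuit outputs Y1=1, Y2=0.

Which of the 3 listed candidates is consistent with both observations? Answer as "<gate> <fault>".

N5 stuck-at-0

Evaluate each candidate on input A=1, B=1, C=0:
  N5 stuck-at-0: N1=0, N2=0, N3=1, N4=0, N5=0 [stuck-at-0] → Y1=1, Y2=0 — matches
  N5 inverted output: N1=0, N2=0, N3=1, N4=0, N5=1 [inverted output] → Y1=1, Y2=1 — eliminated
  N4 stuck-at-1: N1=0, N2=0, N3=1, N4=1 [stuck-at-1], N5=1 → Y1=1, Y2=1 — eliminated
Only N5 stuck-at-0 reproduces the observed Y1=1, Y2=0.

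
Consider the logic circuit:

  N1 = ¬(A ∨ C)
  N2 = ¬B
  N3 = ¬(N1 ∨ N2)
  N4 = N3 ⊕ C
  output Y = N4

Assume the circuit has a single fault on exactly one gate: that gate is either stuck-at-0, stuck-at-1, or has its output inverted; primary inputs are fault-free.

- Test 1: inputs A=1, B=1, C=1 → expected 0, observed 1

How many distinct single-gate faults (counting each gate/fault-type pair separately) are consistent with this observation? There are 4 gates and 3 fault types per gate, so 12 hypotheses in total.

8

Fault-free: N1=0, N2=0, N3=1, N4=0 → 0. Observed 1.
  N1 stuck-at-0: output 0 ✗
  N1 stuck-at-1: output 1 ✓
  N1 inverted output: output 1 ✓
  N2 stuck-at-0: output 0 ✗
  N2 stuck-at-1: output 1 ✓
  N2 inverted output: output 1 ✓
  N3 stuck-at-0: output 1 ✓
  N3 stuck-at-1: output 0 ✗
  N3 inverted output: output 1 ✓
  N4 stuck-at-0: output 0 ✗
  N4 stuck-at-1: output 1 ✓
  N4 inverted output: output 1 ✓
Consistent faults: {N1 stuck-at-1, N1 inverted output, N2 stuck-at-1, N2 inverted output, N3 stuck-at-0, N3 inverted output, N4 stuck-at-1, N4 inverted output} — 8 in all.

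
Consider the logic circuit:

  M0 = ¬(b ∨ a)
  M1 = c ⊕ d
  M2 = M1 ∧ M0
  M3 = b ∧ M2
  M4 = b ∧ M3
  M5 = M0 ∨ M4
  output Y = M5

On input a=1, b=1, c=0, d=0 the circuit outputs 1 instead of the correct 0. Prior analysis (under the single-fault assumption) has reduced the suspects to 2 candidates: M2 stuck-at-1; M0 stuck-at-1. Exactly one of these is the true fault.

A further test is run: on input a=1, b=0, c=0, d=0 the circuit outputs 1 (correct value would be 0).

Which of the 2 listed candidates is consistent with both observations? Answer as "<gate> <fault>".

Evaluate each candidate on input a=1, b=0, c=0, d=0:
  M2 stuck-at-1: M0=0, M1=0, M2=1 [stuck-at-1], M3=0, M4=0, M5=0 → 0 — eliminated
  M0 stuck-at-1: M0=1 [stuck-at-1], M1=0, M2=0, M3=0, M4=0, M5=1 → 1 — matches
Only M0 stuck-at-1 reproduces the observed 1.

M0 stuck-at-1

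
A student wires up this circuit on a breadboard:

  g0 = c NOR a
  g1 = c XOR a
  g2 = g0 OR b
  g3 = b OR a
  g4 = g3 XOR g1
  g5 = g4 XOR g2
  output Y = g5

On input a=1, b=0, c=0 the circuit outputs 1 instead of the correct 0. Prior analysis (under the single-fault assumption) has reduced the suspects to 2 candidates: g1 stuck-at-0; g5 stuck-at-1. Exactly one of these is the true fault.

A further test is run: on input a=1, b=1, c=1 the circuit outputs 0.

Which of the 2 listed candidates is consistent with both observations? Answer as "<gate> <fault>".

Evaluate each candidate on input a=1, b=1, c=1:
  g1 stuck-at-0: g0=0, g1=0 [stuck-at-0], g2=1, g3=1, g4=1, g5=0 → 0 — matches
  g5 stuck-at-1: g0=0, g1=0, g2=1, g3=1, g4=1, g5=1 [stuck-at-1] → 1 — eliminated
Only g1 stuck-at-0 reproduces the observed 0.

g1 stuck-at-0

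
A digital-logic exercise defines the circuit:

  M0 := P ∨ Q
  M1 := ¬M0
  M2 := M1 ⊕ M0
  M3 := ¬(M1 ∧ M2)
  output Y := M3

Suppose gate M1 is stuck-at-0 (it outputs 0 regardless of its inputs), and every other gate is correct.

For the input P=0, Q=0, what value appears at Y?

Propagate with M1 forced: M0=0, M1=0 [stuck-at-0], M2=0, M3=1.
So Y = 1. (Without the fault it would be 0.)

1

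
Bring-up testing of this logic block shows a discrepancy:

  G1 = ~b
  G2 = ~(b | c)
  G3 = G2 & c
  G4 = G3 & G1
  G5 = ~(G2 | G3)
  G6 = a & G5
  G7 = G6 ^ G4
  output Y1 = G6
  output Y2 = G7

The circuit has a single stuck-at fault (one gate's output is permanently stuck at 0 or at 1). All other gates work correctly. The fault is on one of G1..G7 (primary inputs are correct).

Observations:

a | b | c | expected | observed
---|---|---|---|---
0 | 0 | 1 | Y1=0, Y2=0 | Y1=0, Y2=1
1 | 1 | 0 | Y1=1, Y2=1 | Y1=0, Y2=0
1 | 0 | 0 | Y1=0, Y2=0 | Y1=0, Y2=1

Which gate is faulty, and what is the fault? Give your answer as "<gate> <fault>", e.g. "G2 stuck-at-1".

Fault-free values for test 1 (a=0, b=0, c=1): G1=1, G2=0, G3=0, G4=0, G5=1, G6=0, G7=0, giving Y1=0, Y2=0. Observed Y1=0, Y2=1.
Test 1: faults giving observed Y1=0, Y2=1 are {G2 stuck-at-1, G3 stuck-at-1, G4 stuck-at-1, G7 stuck-at-1}.
Test 2 (a=1, b=1, c=0): fault-free G1=0, G2=0, G3=0, G4=0, G5=1, G6=1, G7=1 → Y1=1, Y2=1; observed Y1=0, Y2=0. Eliminates G4 stuck-at-1, G7 stuck-at-1.
Test 3 (a=1, b=0, c=0): fault-free G1=1, G2=1, G3=0, G4=0, G5=0, G6=0, G7=0 → Y1=0, Y2=0; observed Y1=0, Y2=1. Eliminates G2 stuck-at-1.
Only G3 stuck-at-1 is consistent with every test.

G3 stuck-at-1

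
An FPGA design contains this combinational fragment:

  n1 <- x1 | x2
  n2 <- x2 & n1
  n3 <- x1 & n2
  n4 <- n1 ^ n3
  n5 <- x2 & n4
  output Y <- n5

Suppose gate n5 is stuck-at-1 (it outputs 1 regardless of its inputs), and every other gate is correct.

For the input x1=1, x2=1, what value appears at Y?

Propagate with n5 forced: n1=1, n2=1, n3=1, n4=0, n5=1 [stuck-at-1].
So Y = 1. (Without the fault it would be 0.)

1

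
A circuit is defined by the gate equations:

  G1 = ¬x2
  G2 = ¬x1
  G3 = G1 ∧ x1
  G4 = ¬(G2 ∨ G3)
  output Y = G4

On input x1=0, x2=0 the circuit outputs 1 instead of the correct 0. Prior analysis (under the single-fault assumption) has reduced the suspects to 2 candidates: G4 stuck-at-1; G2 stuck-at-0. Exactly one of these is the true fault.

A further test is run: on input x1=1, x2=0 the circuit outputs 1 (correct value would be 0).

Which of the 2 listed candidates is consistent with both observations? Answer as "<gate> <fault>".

Evaluate each candidate on input x1=1, x2=0:
  G4 stuck-at-1: G1=1, G2=0, G3=1, G4=1 [stuck-at-1] → 1 — matches
  G2 stuck-at-0: G1=1, G2=0 [stuck-at-0], G3=1, G4=0 → 0 — eliminated
Only G4 stuck-at-1 reproduces the observed 1.

G4 stuck-at-1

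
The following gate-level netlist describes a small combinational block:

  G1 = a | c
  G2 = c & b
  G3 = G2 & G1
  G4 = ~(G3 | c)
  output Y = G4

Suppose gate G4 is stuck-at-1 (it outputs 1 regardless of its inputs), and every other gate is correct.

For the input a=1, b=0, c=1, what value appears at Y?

1

Propagate with G4 forced: G1=1, G2=0, G3=0, G4=1 [stuck-at-1].
So Y = 1. (Without the fault it would be 0.)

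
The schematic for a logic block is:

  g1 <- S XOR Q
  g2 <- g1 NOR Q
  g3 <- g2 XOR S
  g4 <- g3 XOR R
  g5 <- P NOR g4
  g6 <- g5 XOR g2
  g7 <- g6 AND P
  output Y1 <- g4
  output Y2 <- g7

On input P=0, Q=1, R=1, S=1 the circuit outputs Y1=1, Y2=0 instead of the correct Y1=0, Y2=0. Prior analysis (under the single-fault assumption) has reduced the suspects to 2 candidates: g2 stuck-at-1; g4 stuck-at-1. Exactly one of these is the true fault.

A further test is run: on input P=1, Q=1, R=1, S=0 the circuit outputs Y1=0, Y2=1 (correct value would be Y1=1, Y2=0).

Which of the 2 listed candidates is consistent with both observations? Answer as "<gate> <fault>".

g2 stuck-at-1

Evaluate each candidate on input P=1, Q=1, R=1, S=0:
  g2 stuck-at-1: g1=1, g2=1 [stuck-at-1], g3=1, g4=0, g5=0, g6=1, g7=1 → Y1=0, Y2=1 — matches
  g4 stuck-at-1: g1=1, g2=0, g3=0, g4=1 [stuck-at-1], g5=0, g6=0, g7=0 → Y1=1, Y2=0 — eliminated
Only g2 stuck-at-1 reproduces the observed Y1=0, Y2=1.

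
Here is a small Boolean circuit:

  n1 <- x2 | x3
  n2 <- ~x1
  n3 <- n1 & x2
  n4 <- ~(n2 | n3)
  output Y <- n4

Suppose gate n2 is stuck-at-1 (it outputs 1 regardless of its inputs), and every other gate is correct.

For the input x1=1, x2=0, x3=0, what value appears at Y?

Propagate with n2 forced: n1=0, n2=1 [stuck-at-1], n3=0, n4=0.
So Y = 0. (Without the fault it would be 1.)

0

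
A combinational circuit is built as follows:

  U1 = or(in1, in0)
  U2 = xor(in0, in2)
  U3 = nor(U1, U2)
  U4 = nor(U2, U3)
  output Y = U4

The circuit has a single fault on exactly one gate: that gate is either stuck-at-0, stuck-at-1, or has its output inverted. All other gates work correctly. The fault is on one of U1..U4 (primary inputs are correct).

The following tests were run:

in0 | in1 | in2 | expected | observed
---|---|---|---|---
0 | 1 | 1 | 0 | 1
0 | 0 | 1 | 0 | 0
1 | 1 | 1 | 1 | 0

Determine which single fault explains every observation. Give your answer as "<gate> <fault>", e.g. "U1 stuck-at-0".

Fault-free values for test 1 (in0=0, in1=1, in2=1): U1=1, U2=1, U3=0, U4=0, giving Y=0. Observed 1.
Test 1: faults giving observed 1 are {U2 stuck-at-0, U2 inverted output, U4 stuck-at-1, U4 inverted output}.
Test 2 (in0=0, in1=0, in2=1): fault-free U1=0, U2=1, U3=0, U4=0 → 0; observed 0. Eliminates U4 stuck-at-1, U4 inverted output.
Test 3 (in0=1, in1=1, in2=1): fault-free U1=1, U2=0, U3=0, U4=1 → 1; observed 0. Eliminates U2 stuck-at-0.
Only U2 inverted output is consistent with every test.

U2 inverted output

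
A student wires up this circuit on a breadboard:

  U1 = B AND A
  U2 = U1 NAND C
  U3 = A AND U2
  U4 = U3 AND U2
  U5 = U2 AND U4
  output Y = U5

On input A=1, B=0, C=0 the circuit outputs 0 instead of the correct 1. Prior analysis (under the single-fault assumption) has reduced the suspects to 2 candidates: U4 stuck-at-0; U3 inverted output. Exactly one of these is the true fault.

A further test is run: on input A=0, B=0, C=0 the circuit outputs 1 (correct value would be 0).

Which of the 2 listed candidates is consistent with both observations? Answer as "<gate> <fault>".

U3 inverted output

Evaluate each candidate on input A=0, B=0, C=0:
  U4 stuck-at-0: U1=0, U2=1, U3=0, U4=0 [stuck-at-0], U5=0 → 0 — eliminated
  U3 inverted output: U1=0, U2=1, U3=1 [inverted output], U4=1, U5=1 → 1 — matches
Only U3 inverted output reproduces the observed 1.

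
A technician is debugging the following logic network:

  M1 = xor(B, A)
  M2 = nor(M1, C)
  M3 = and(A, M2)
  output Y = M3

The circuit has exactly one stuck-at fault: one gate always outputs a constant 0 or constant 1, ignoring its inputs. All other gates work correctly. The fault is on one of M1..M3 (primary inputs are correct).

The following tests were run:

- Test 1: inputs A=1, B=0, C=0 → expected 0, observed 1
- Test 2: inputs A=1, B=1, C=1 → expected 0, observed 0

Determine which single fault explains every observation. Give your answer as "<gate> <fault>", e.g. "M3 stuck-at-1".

Fault-free values for test 1 (A=1, B=0, C=0): M1=1, M2=0, M3=0, giving Y=0. Observed 1.
Test 1: faults giving observed 1 are {M1 stuck-at-0, M2 stuck-at-1, M3 stuck-at-1}.
Test 2 (A=1, B=1, C=1): fault-free M1=0, M2=0, M3=0 → 0; observed 0. Eliminates M2 stuck-at-1, M3 stuck-at-1.
Only M1 stuck-at-0 is consistent with every test.

M1 stuck-at-0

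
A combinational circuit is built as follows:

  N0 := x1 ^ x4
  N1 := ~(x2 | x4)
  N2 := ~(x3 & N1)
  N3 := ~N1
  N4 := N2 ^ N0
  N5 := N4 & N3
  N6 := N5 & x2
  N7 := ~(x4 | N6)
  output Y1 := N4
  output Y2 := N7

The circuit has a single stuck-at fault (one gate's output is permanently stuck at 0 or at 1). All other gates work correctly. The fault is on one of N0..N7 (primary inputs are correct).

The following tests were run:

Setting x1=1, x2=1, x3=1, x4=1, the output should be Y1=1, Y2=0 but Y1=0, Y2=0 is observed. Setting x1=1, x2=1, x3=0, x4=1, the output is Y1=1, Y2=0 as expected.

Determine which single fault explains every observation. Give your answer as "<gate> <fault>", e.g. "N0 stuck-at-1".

N1 stuck-at-1

Fault-free values for test 1 (x1=1, x2=1, x3=1, x4=1): N0=0, N1=0, N2=1, N3=1, N4=1, N5=1, N6=1, N7=0, giving Y1=1, Y2=0. Observed Y1=0, Y2=0.
Test 1: faults giving observed Y1=0, Y2=0 are {N0 stuck-at-1, N1 stuck-at-1, N2 stuck-at-0, N4 stuck-at-0}.
Test 2 (x1=1, x2=1, x3=0, x4=1): fault-free N0=0, N1=0, N2=1, N3=1, N4=1, N5=1, N6=1, N7=0 → Y1=1, Y2=0; observed Y1=1, Y2=0. Eliminates N0 stuck-at-1, N2 stuck-at-0, N4 stuck-at-0.
Only N1 stuck-at-1 is consistent with every test.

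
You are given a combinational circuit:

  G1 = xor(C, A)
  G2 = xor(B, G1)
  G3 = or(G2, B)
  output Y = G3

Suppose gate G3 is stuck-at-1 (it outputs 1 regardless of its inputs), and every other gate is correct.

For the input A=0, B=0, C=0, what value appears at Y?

Propagate with G3 forced: G1=0, G2=0, G3=1 [stuck-at-1].
So Y = 1. (Without the fault it would be 0.)

1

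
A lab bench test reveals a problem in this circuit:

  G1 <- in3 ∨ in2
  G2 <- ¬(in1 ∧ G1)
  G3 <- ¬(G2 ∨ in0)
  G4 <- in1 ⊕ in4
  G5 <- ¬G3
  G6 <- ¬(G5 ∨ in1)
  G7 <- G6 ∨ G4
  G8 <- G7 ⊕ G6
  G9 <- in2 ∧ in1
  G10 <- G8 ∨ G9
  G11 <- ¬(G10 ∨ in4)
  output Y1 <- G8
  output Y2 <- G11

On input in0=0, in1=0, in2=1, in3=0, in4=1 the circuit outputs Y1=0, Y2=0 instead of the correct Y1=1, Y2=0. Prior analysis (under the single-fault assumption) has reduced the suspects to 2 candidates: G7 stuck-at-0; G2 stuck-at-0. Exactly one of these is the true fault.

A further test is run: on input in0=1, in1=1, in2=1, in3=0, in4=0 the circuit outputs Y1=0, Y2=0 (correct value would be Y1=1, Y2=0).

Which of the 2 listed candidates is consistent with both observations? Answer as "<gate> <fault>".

G7 stuck-at-0

Evaluate each candidate on input in0=1, in1=1, in2=1, in3=0, in4=0:
  G7 stuck-at-0: G1=1, G2=0, G3=0, G4=1, G5=1, G6=0, G7=0 [stuck-at-0], G8=0, G9=1, G10=1, G11=0 → Y1=0, Y2=0 — matches
  G2 stuck-at-0: G1=1, G2=0 [stuck-at-0], G3=0, G4=1, G5=1, G6=0, G7=1, G8=1, G9=1, G10=1, G11=0 → Y1=1, Y2=0 — eliminated
Only G7 stuck-at-0 reproduces the observed Y1=0, Y2=0.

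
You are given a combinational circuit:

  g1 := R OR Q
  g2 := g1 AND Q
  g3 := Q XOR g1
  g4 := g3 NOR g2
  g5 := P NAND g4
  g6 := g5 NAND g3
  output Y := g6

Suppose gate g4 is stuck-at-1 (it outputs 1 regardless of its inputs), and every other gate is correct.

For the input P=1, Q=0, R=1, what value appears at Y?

1

Propagate with g4 forced: g1=1, g2=0, g3=1, g4=1 [stuck-at-1], g5=0, g6=1.
So Y = 1. (Without the fault it would be 0.)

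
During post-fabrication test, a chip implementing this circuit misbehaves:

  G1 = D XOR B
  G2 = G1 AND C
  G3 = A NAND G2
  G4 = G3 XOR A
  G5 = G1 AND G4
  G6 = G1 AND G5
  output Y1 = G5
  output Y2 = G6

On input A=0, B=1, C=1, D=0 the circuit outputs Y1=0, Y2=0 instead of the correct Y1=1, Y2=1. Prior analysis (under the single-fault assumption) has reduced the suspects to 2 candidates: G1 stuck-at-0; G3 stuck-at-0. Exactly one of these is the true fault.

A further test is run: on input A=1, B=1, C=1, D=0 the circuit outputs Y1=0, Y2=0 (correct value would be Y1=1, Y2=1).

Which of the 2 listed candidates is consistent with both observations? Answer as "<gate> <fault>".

Evaluate each candidate on input A=1, B=1, C=1, D=0:
  G1 stuck-at-0: G1=0 [stuck-at-0], G2=0, G3=1, G4=0, G5=0, G6=0 → Y1=0, Y2=0 — matches
  G3 stuck-at-0: G1=1, G2=1, G3=0 [stuck-at-0], G4=1, G5=1, G6=1 → Y1=1, Y2=1 — eliminated
Only G1 stuck-at-0 reproduces the observed Y1=0, Y2=0.

G1 stuck-at-0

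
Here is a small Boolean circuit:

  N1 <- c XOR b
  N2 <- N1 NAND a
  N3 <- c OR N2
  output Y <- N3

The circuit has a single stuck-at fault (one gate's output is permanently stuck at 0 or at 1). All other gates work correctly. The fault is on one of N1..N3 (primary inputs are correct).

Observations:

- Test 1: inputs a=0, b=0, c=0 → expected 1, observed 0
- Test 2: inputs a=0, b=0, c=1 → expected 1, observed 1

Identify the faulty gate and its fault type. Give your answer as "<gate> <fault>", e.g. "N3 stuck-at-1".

Fault-free values for test 1 (a=0, b=0, c=0): N1=0, N2=1, N3=1, giving Y=1. Observed 0.
Test 1: faults giving observed 0 are {N2 stuck-at-0, N3 stuck-at-0}.
Test 2 (a=0, b=0, c=1): fault-free N1=1, N2=1, N3=1 → 1; observed 1. Eliminates N3 stuck-at-0.
Only N2 stuck-at-0 is consistent with every test.

N2 stuck-at-0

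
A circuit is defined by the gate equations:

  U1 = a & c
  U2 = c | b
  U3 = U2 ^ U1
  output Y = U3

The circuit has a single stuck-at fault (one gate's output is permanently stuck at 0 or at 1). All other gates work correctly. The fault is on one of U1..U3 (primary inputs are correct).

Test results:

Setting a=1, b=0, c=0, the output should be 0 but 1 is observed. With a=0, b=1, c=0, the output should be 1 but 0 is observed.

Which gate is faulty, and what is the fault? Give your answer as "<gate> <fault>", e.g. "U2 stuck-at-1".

Fault-free values for test 1 (a=1, b=0, c=0): U1=0, U2=0, U3=0, giving Y=0. Observed 1.
Test 1: faults giving observed 1 are {U1 stuck-at-1, U2 stuck-at-1, U3 stuck-at-1}.
Test 2 (a=0, b=1, c=0): fault-free U1=0, U2=1, U3=1 → 1; observed 0. Eliminates U2 stuck-at-1, U3 stuck-at-1.
Only U1 stuck-at-1 is consistent with every test.

U1 stuck-at-1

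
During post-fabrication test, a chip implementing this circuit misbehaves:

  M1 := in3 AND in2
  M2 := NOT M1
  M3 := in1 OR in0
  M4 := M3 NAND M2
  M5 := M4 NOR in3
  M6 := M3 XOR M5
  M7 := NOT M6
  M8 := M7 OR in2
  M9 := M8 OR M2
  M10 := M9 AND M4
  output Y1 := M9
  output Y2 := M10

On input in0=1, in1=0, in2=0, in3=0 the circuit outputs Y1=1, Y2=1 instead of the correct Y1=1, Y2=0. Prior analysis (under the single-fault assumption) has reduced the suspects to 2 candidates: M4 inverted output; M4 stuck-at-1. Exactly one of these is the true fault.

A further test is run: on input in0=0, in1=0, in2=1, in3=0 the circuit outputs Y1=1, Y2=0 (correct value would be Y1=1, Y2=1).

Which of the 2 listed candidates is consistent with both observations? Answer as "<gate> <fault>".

Evaluate each candidate on input in0=0, in1=0, in2=1, in3=0:
  M4 inverted output: M1=0, M2=1, M3=0, M4=0 [inverted output], M5=1, M6=1, M7=0, M8=1, M9=1, M10=0 → Y1=1, Y2=0 — matches
  M4 stuck-at-1: M1=0, M2=1, M3=0, M4=1 [stuck-at-1], M5=0, M6=0, M7=1, M8=1, M9=1, M10=1 → Y1=1, Y2=1 — eliminated
Only M4 inverted output reproduces the observed Y1=1, Y2=0.

M4 inverted output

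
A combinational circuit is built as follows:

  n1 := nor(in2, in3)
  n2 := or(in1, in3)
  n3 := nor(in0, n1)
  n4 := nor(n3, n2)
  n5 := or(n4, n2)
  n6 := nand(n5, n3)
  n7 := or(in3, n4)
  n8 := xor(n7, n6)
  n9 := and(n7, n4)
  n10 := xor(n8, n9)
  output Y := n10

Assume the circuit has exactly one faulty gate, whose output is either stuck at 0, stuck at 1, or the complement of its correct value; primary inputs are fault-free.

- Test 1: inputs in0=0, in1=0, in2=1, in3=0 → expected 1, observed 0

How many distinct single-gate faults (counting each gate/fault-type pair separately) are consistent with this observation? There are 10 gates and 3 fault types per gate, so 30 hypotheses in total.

Fault-free: n1=0, n2=0, n3=1, n4=0, n5=0, n6=1, n7=0, n8=1, n9=0, n10=1 → 1. Observed 0.
  n1: none of the 3 fault types match ✗
  n2: stuck-at-1, inverted output ✓; others ✗
  n3: none of the 3 fault types match ✗
  n4: stuck-at-1, inverted output ✓; others ✗
  n5: stuck-at-1, inverted output ✓; others ✗
  n6: stuck-at-0, inverted output ✓; others ✗
  n7: stuck-at-1, inverted output ✓; others ✗
  n8: stuck-at-0, inverted output ✓; others ✗
  n9: stuck-at-1, inverted output ✓; others ✗
  n10: stuck-at-0, inverted output ✓; others ✗
Consistent faults: {n2 stuck-at-1, n2 inverted output, n4 stuck-at-1, n4 inverted output, n5 stuck-at-1, n5 inverted output, n6 stuck-at-0, n6 inverted output, n7 stuck-at-1, n7 inverted output, n8 stuck-at-0, n8 inverted output, n9 stuck-at-1, n9 inverted output, n10 stuck-at-0, n10 inverted output} — 16 in all.

16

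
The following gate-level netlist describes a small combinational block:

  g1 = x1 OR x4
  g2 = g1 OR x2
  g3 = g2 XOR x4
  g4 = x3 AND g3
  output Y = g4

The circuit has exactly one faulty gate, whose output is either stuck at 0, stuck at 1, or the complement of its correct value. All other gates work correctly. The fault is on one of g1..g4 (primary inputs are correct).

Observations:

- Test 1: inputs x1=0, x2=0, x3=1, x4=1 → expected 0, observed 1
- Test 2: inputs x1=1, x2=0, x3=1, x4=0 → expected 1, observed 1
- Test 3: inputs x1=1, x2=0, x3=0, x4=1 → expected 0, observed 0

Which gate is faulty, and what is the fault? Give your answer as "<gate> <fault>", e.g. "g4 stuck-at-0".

Fault-free values for test 1 (x1=0, x2=0, x3=1, x4=1): g1=1, g2=1, g3=0, g4=0, giving Y=0. Observed 1.
Test 1: faults giving observed 1 are {g1 stuck-at-0, g1 inverted output, g2 stuck-at-0, g2 inverted output, g3 stuck-at-1, g3 inverted output, g4 stuck-at-1, g4 inverted output}.
Test 2 (x1=1, x2=0, x3=1, x4=0): fault-free g1=1, g2=1, g3=1, g4=1 → 1; observed 1. Eliminates g1 stuck-at-0, g1 inverted output, g2 stuck-at-0, g2 inverted output, g3 inverted output, g4 inverted output.
Test 3 (x1=1, x2=0, x3=0, x4=1): fault-free g1=1, g2=1, g3=0, g4=0 → 0; observed 0. Eliminates g4 stuck-at-1.
Only g3 stuck-at-1 is consistent with every test.

g3 stuck-at-1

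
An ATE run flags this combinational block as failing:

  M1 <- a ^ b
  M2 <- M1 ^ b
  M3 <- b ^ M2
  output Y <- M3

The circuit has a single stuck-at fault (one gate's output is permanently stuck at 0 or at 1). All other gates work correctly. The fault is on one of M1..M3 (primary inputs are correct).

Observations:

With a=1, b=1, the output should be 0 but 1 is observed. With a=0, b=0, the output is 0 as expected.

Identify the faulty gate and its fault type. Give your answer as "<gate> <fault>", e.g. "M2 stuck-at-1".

M2 stuck-at-0

Fault-free values for test 1 (a=1, b=1): M1=0, M2=1, M3=0, giving Y=0. Observed 1.
Test 1: faults giving observed 1 are {M1 stuck-at-1, M2 stuck-at-0, M3 stuck-at-1}.
Test 2 (a=0, b=0): fault-free M1=0, M2=0, M3=0 → 0; observed 0. Eliminates M1 stuck-at-1, M3 stuck-at-1.
Only M2 stuck-at-0 is consistent with every test.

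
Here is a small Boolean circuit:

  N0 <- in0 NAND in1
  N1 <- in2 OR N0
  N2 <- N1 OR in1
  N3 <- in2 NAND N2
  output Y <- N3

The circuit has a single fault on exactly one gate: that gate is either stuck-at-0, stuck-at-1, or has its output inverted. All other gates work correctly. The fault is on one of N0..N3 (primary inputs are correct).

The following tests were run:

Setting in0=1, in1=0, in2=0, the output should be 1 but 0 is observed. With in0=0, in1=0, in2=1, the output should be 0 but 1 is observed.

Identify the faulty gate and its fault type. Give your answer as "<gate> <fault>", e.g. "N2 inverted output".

N3 inverted output

Fault-free values for test 1 (in0=1, in1=0, in2=0): N0=1, N1=1, N2=1, N3=1, giving Y=1. Observed 0.
Test 1: faults giving observed 0 are {N3 stuck-at-0, N3 inverted output}.
Test 2 (in0=0, in1=0, in2=1): fault-free N0=1, N1=1, N2=1, N3=0 → 0; observed 1. Eliminates N3 stuck-at-0.
Only N3 inverted output is consistent with every test.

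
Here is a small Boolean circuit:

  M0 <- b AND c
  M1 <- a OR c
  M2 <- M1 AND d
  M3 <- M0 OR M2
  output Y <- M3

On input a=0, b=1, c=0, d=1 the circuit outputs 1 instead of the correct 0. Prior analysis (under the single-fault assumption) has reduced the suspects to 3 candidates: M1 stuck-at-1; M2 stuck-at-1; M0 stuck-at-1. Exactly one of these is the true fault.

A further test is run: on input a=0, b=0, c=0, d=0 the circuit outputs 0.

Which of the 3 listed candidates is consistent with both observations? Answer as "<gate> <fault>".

Evaluate each candidate on input a=0, b=0, c=0, d=0:
  M1 stuck-at-1: M0=0, M1=1 [stuck-at-1], M2=0, M3=0 → 0 — matches
  M2 stuck-at-1: M0=0, M1=0, M2=1 [stuck-at-1], M3=1 → 1 — eliminated
  M0 stuck-at-1: M0=1 [stuck-at-1], M1=0, M2=0, M3=1 → 1 — eliminated
Only M1 stuck-at-1 reproduces the observed 0.

M1 stuck-at-1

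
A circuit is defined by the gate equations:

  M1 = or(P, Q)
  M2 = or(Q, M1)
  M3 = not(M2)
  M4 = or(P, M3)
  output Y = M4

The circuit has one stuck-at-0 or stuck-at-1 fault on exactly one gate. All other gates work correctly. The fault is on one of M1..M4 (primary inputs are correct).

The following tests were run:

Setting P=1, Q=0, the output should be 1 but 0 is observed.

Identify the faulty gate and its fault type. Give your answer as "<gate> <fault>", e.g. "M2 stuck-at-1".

M4 stuck-at-0

Fault-free values for test 1 (P=1, Q=0): M1=1, M2=1, M3=0, M4=1, giving Y=1. Observed 0.
Test 1: faults giving observed 0 are {M4 stuck-at-0}.
Only M4 stuck-at-0 is consistent with every test.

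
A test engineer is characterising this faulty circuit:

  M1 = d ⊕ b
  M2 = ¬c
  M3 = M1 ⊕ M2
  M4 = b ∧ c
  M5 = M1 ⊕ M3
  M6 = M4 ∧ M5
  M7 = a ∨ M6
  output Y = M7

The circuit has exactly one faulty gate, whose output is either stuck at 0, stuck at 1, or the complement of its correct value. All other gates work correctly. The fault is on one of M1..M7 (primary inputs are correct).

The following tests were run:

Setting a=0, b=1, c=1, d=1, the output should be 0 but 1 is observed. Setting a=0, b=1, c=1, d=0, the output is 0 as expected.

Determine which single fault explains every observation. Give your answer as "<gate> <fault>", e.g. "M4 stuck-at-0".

M3 stuck-at-1

Fault-free values for test 1 (a=0, b=1, c=1, d=1): M1=0, M2=0, M3=0, M4=1, M5=0, M6=0, M7=0, giving Y=0. Observed 1.
Test 1: faults giving observed 1 are {M2 stuck-at-1, M2 inverted output, M3 stuck-at-1, M3 inverted output, M5 stuck-at-1, M5 inverted output, M6 stuck-at-1, M6 inverted output, M7 stuck-at-1, M7 inverted output}.
Test 2 (a=0, b=1, c=1, d=0): fault-free M1=1, M2=0, M3=1, M4=1, M5=0, M6=0, M7=0 → 0; observed 0. Eliminates M2 stuck-at-1, M2 inverted output, M3 inverted output, M5 stuck-at-1, M5 inverted output, M6 stuck-at-1, M6 inverted output, M7 stuck-at-1, M7 inverted output.
Only M3 stuck-at-1 is consistent with every test.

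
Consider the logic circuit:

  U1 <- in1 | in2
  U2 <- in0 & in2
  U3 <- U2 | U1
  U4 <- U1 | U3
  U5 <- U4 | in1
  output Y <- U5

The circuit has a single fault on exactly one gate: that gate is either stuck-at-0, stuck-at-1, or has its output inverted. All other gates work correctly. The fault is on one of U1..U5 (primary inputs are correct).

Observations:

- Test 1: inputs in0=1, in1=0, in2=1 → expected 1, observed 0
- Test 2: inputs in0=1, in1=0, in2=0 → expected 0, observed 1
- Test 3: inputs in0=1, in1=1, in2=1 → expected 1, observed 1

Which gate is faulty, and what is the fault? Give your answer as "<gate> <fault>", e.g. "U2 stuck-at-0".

U4 inverted output

Fault-free values for test 1 (in0=1, in1=0, in2=1): U1=1, U2=1, U3=1, U4=1, U5=1, giving Y=1. Observed 0.
Test 1: faults giving observed 0 are {U4 stuck-at-0, U4 inverted output, U5 stuck-at-0, U5 inverted output}.
Test 2 (in0=1, in1=0, in2=0): fault-free U1=0, U2=0, U3=0, U4=0, U5=0 → 0; observed 1. Eliminates U4 stuck-at-0, U5 stuck-at-0.
Test 3 (in0=1, in1=1, in2=1): fault-free U1=1, U2=1, U3=1, U4=1, U5=1 → 1; observed 1. Eliminates U5 inverted output.
Only U4 inverted output is consistent with every test.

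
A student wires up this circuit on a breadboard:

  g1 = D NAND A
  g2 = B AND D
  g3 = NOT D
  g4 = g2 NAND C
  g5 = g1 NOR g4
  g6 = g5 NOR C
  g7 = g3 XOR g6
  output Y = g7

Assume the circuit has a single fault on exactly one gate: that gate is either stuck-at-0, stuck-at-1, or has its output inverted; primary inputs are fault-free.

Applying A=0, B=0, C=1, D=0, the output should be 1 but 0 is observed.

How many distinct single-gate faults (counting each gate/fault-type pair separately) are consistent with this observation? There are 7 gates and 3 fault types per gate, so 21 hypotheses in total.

6

Fault-free: g1=1, g2=0, g3=1, g4=1, g5=0, g6=0, g7=1 → 1. Observed 0.
  g1: none of the 3 fault types match ✗
  g2: none of the 3 fault types match ✗
  g3: stuck-at-0, inverted output ✓; others ✗
  g4: none of the 3 fault types match ✗
  g5: none of the 3 fault types match ✗
  g6: stuck-at-1, inverted output ✓; others ✗
  g7: stuck-at-0, inverted output ✓; others ✗
Consistent faults: {g3 stuck-at-0, g3 inverted output, g6 stuck-at-1, g6 inverted output, g7 stuck-at-0, g7 inverted output} — 6 in all.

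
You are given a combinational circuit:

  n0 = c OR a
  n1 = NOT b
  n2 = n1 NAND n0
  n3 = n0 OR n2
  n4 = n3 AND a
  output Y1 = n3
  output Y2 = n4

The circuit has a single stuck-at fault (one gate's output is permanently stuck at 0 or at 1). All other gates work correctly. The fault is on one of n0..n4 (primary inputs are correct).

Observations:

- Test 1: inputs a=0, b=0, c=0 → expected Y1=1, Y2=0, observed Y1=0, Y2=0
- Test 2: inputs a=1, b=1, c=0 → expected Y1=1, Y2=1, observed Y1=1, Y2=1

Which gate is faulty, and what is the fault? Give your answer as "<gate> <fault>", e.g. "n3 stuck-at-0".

Fault-free values for test 1 (a=0, b=0, c=0): n0=0, n1=1, n2=1, n3=1, n4=0, giving Y1=1, Y2=0. Observed Y1=0, Y2=0.
Test 1: faults giving observed Y1=0, Y2=0 are {n2 stuck-at-0, n3 stuck-at-0}.
Test 2 (a=1, b=1, c=0): fault-free n0=1, n1=0, n2=1, n3=1, n4=1 → Y1=1, Y2=1; observed Y1=1, Y2=1. Eliminates n3 stuck-at-0.
Only n2 stuck-at-0 is consistent with every test.

n2 stuck-at-0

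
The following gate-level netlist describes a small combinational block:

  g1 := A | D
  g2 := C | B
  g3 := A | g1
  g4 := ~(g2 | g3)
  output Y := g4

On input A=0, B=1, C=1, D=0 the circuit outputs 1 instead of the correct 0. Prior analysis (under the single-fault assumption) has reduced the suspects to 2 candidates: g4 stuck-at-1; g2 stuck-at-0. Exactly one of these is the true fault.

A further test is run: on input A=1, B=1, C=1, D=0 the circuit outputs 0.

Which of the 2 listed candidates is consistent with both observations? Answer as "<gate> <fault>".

g2 stuck-at-0

Evaluate each candidate on input A=1, B=1, C=1, D=0:
  g4 stuck-at-1: g1=1, g2=1, g3=1, g4=1 [stuck-at-1] → 1 — eliminated
  g2 stuck-at-0: g1=1, g2=0 [stuck-at-0], g3=1, g4=0 → 0 — matches
Only g2 stuck-at-0 reproduces the observed 0.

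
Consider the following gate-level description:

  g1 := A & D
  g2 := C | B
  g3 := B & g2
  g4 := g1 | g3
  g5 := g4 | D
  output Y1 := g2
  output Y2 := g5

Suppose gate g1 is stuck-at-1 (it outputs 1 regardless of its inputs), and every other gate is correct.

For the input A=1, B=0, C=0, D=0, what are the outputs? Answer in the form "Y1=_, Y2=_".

Y1=0, Y2=1

Propagate with g1 forced: g1=1 [stuck-at-1], g2=0, g3=0, g4=1, g5=1.
So the outputs are Y1=0, Y2=1. (Without the fault they would be Y1=0, Y2=0.)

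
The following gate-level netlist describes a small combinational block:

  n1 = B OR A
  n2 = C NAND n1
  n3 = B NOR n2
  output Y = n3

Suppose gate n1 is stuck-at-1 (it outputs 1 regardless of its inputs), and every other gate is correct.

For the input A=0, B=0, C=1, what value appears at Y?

1

Propagate with n1 forced: n1=1 [stuck-at-1], n2=0, n3=1.
So Y = 1. (Without the fault it would be 0.)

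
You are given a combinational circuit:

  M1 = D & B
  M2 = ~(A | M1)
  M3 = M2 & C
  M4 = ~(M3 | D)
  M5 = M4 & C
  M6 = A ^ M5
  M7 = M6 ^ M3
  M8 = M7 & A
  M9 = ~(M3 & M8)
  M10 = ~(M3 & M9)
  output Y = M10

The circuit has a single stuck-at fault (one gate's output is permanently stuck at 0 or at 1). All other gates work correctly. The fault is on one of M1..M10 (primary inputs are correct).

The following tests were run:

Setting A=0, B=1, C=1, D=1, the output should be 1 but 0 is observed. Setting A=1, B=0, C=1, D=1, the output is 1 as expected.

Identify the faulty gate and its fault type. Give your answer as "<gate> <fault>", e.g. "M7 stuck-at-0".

M1 stuck-at-0

Fault-free values for test 1 (A=0, B=1, C=1, D=1): M1=1, M2=0, M3=0, M4=0, M5=0, M6=0, M7=0, M8=0, M9=1, M10=1, giving Y=1. Observed 0.
Test 1: faults giving observed 0 are {M1 stuck-at-0, M2 stuck-at-1, M3 stuck-at-1, M10 stuck-at-0}.
Test 2 (A=1, B=0, C=1, D=1): fault-free M1=0, M2=0, M3=0, M4=0, M5=0, M6=1, M7=1, M8=1, M9=1, M10=1 → 1; observed 1. Eliminates M2 stuck-at-1, M3 stuck-at-1, M10 stuck-at-0.
Only M1 stuck-at-0 is consistent with every test.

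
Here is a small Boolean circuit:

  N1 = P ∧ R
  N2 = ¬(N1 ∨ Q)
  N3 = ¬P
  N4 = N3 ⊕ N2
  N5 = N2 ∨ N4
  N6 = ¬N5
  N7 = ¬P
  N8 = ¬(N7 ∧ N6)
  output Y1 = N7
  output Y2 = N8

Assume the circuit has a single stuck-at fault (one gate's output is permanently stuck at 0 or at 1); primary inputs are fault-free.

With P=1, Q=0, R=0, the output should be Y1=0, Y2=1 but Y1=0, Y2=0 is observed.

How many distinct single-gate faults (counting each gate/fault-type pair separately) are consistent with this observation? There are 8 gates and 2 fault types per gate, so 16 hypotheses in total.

Fault-free: N1=0, N2=1, N3=0, N4=1, N5=1, N6=0, N7=0, N8=1 → Y1=0, Y2=1. Observed Y1=0, Y2=0.
  N1: none of the 2 fault types match ✗
  N2: none of the 2 fault types match ✗
  N3: none of the 2 fault types match ✗
  N4: none of the 2 fault types match ✗
  N5: none of the 2 fault types match ✗
  N6: none of the 2 fault types match ✗
  N7: none of the 2 fault types match ✗
  N8: stuck-at-0 ✓; others ✗
Consistent faults: {N8 stuck-at-0} — 1 in all.

1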